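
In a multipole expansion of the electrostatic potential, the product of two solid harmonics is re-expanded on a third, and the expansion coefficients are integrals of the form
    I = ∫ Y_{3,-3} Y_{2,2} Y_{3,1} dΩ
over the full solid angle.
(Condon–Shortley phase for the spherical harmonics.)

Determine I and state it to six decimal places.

0.132981

m-sum 0 ✓  L=8 even ✓  1≤3≤5 ✓
Π(2lᵢ+1) = 7×5×7 = 245
triangle coeff Δ(3,2,3) = 1/3780
Σ_t [0,2]: t=0:+1/24 t=1:−1/4 t=2:+1/24 = -1/6
(3j)²=4/105 [(3 2 3; 0 0 0)], sign=+1
Σ_t [2,2]: t=2:+1/96 = 1/96
(3j)²=1/42 [(3 2 3; -3 2 1)], sign=+1
⇒ 4πI² = 2/9
I = (+1)√(2/9/(4π)) = 0.13298076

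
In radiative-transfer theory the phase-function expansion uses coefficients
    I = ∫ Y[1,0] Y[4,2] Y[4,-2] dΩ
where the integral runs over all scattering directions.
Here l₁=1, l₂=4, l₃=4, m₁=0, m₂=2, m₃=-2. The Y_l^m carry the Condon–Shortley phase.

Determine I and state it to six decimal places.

Σlᵢ=9 odd — θ-integrand is odd under cosθ→−cosθ; I=0

0.000000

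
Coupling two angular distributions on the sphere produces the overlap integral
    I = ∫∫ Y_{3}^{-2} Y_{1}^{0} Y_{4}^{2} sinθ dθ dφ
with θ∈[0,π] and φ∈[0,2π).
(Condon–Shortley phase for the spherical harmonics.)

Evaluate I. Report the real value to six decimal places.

m-sum 0 ✓  L=8 even ✓  2≤4≤4 ✓
Π(2lᵢ+1) = 7×3×9 = 189
triangle coeff Δ(3,1,4) = 1/252
Σ_t [0,0]: t=0:+1/36 = 1/36
(3j)²=4/63 [(3 1 4; 0 0 0)], sign=+1
Σ_t [0,0]: t=0:+1/120 = 1/120
(3j)²=1/21 [(3 1 4; -2 0 2)], sign=+1
⇒ 4πI² = 4/7
I = (+1)√(4/7/(4π)) = 0.21324362

0.213244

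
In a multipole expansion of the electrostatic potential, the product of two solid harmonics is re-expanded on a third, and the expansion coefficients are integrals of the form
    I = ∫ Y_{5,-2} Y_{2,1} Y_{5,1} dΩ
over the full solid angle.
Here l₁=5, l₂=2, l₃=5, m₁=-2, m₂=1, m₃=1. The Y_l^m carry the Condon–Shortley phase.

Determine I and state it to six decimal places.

0.104819

Checks pass: Σm=0; 12 even; l₃=5∈[3,7].
(2·5+1)(2·2+1)(2·5+1) = 605
Δ: 2! 8! 2! / 13! → 1/38610
sum: t=0:+1/2880 t=1:−1/576 t=2:+1/2880 = -1/960
3j²(5 2 5; 0 0 0) = Δ·Π!·Σ² = 10/429  (sign +1)
sum: t=1:−1/2880 t=2:+1/1440 = 1/2880
3j²(5 2 5; -2 1 1) = Δ·Π!·Σ² = 7/715  (sign +1)
combine: 4πI² = 605·10/429·7/715 = 70/507
take √, sign +1: I = 0.10481902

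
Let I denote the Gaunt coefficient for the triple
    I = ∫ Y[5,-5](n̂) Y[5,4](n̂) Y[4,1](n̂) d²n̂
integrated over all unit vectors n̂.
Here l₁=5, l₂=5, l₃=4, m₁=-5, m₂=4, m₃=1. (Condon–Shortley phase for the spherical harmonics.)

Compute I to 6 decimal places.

Rules hold: Σm=0, L=14 even, 0≤4≤10.
N = 11·11·9 = 1089
Δ = 6!·4!·4!/15! = 1/3153150
Racah Σ t=1..5: t=1:−1/69120 t=2:+1/1728 t=3:−1/576 t=4:+1/1728 t=5:−1/69120 = -7/11520
⇒ 3j(5 5 4; 0 0 0)² = 2/143, sgn -1
Racah Σ t=6..6: t=6:+1/103680 = 1/103680
⇒ 3j(5 5 4; -5 4 1)² = 4/143, sgn -1
4πI² = N·(3j₀)²·(3jₘ)² = 72/169
I = +1·√(0.426036/4π) = 0.18412721

0.184127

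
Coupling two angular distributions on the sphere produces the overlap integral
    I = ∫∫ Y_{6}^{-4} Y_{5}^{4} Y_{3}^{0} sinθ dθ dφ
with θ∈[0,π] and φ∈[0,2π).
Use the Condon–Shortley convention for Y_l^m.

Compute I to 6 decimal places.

-0.139560

m-sum 0 ✓  L=14 even ✓  1≤3≤11 ✓
Π(2lᵢ+1) = 13×11×7 = 1001
triangle coeff Δ(6,5,3) = 1/675675
Σ_t [3,5]: t=3:−1/8640 t=4:+1/2304 t=5:−1/8640 = 7/34560
(3j)²=7/429 [(6 5 3; 0 0 0)], sign=-1
Σ_t [7,8]: t=7:−1/60480 t=8:+1/161280 = -1/96768
(3j)²=15/1001 [(6 5 3; -4 4 0)], sign=+1
⇒ 4πI² = 35/143
I = (-1)√(35/143/(4π)) = -0.13956004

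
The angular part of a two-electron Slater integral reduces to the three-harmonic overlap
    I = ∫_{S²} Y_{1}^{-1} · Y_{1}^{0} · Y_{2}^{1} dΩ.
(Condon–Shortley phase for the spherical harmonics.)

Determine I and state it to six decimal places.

Rules hold: Σm=0, L=4 even, 0≤2≤2.
N = 3·3·5 = 45
Δ = 0!·2!·2!/5! = 1/30
Racah Σ t=0..0: t=0:+1/1 = 1/1
⇒ 3j(1 1 2; 0 0 0)² = 2/15, sgn +1
Racah Σ t=0..0: t=0:+1/2 = 1/2
⇒ 3j(1 1 2; -1 0 1)² = 1/10, sgn -1
4πI² = N·(3j₀)²·(3jₘ)² = 3/5
I = -1·√(0.6/4π) = -0.21850969

-0.218510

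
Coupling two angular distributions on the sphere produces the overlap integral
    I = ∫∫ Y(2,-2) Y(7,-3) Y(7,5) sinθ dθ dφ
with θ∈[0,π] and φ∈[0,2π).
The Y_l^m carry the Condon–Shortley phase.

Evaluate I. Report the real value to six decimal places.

0.139127

Checks pass: Σm=0; 16 even; l₃=7∈[5,9].
(2·2+1)(2·7+1)(2·7+1) = 1125
Δ: 2! 2! 12! / 17! → 1/185640
sum: t=0:+1/2419200 t=1:−1/518400 t=2:+1/2419200 = -1/907200
3j²(2 7 7; 0 0 0) = Δ·Π!·Σ² = 56/3315  (sign +1)
sum: t=2:+1/29030400 = 1/29030400
3j²(2 7 7; -2 -3 5) = Δ·Π!·Σ² = 99/7735  (sign +1)
combine: 4πI² = 1125·56/3315·99/7735 = 11880/48841
take √, sign +1: I = 0.13912687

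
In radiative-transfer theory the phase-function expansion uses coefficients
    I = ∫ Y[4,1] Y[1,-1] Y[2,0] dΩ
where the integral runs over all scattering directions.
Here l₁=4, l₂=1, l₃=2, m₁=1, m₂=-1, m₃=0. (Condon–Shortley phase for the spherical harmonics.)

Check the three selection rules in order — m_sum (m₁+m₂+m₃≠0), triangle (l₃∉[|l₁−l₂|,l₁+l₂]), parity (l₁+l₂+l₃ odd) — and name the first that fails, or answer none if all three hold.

triangle

m₁+m₂+m₃ = 1 − 1 + 0 = 0  ✓
triangle: |4−1|=3 ≤ l₃=2 ≤ 4+1=5  ✗
parity: l₁+l₂+l₃ = 7 is odd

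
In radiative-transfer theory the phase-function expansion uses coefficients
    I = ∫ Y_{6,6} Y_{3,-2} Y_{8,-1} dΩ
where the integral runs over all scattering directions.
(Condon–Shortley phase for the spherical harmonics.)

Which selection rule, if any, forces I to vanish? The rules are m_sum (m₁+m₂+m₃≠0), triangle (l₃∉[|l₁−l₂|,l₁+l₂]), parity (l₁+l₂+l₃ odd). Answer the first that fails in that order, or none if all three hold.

m₁+m₂+m₃ = 6 − 2 − 1 = 3  ✗
triangle: |6−3|=3 ≤ l₃=8 ≤ 6+3=9
parity: l₁+l₂+l₃ = 17 is odd

m_sum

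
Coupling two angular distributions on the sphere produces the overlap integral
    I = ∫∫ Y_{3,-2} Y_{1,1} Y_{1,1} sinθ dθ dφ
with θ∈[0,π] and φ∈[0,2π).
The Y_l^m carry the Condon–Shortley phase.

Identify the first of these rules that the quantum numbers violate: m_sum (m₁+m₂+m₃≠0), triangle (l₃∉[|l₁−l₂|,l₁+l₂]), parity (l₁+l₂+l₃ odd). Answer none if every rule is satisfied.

m₁+m₂+m₃ = -2 + 1 + 1 = 0  ✓
triangle: |3−1|=2 ≤ l₃=1 ≤ 3+1=4  ✗
parity: l₁+l₂+l₃ = 5 is odd

triangle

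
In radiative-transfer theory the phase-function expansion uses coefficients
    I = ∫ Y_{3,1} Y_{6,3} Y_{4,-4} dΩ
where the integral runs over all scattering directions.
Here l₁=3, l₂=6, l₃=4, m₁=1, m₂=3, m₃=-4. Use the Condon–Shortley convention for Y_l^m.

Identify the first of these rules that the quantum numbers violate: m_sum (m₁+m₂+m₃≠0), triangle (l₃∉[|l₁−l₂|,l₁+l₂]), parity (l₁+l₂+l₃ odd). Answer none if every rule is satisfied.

m₁+m₂+m₃ = 1 + 3 − 4 = 0  ✓
triangle: |3−6|=3 ≤ l₃=4 ≤ 3+6=9  ✓
parity: l₁+l₂+l₃ = 13 is odd  ✗

parity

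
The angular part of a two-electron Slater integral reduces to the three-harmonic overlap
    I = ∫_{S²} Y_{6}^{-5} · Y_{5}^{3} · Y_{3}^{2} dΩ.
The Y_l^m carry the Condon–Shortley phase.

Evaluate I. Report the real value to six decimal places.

-0.169016

m-sum 0 ✓  L=14 even ✓  1≤3≤11 ✓
Π(2lᵢ+1) = 13×11×7 = 1001
triangle coeff Δ(6,5,3) = 1/675675
Σ_t [3,5]: t=3:−1/8640 t=4:+1/2304 t=5:−1/8640 = 7/34560
(3j)²=7/429 [(6 5 3; 0 0 0)], sign=-1
Σ_t [7,8]: t=7:−1/120960 t=8:+1/483840 = -1/161280
(3j)²=2/91 [(6 5 3; -5 3 2)], sign=+1
⇒ 4πI² = 14/39
I = (-1)√(14/39/(4π)) = -0.16901560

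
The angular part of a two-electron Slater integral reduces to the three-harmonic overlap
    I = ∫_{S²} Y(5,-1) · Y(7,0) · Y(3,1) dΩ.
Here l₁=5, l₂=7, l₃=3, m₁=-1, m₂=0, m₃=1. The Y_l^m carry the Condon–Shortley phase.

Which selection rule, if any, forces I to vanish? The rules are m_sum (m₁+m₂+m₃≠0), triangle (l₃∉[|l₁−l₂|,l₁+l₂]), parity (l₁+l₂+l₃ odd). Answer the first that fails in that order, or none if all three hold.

azimuthal sum: -1 + 0 + 1 = 0  ✓
2 ≤ 3 ≤ 12 (triangle on l)  ✓
L = 5 + 7 + 3 = 15 (odd)  ✗

parity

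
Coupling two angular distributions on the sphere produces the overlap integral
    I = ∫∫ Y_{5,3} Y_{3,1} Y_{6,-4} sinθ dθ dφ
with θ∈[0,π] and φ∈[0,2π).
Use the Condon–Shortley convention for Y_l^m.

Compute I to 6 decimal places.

0.113950

Rules hold: Σm=0, L=14 even, 2≤6≤8.
N = 11·7·13 = 1001
Δ = 2!·8!·4!/15! = 1/675675
Racah Σ t=0..2: t=0:+1/8640 t=1:−1/2304 t=2:+1/8640 = -7/34560
⇒ 3j(5 3 6; 0 0 0)² = 7/429, sgn -1
Racah Σ t=0..2: t=0:+1/69120 t=1:−1/30240 t=2:+1/322560 = -1/64512
⇒ 3j(5 3 6; 3 1 -4)² = 10/1001, sgn -1
4πI² = N·(3j₀)²·(3jₘ)² = 70/429
I = +1·√(0.16317/4π) = 0.11395029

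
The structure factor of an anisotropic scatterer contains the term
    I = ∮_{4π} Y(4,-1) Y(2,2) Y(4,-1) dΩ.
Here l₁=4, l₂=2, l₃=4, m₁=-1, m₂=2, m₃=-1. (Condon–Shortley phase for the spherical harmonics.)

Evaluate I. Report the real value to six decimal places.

0.200662

m-sum 0 ✓  L=10 even ✓  2≤4≤6 ✓
Π(2lᵢ+1) = 9×5×9 = 405
triangle coeff Δ(4,2,4) = 1/13860
Σ_t [0,2]: t=0:+1/192 t=1:−1/36 t=2:+1/192 = -5/288
(3j)²=20/693 [(4 2 4; 0 0 0)], sign=-1
Σ_t [2,2]: t=2:+1/144 = 1/144
(3j)²=10/231 [(4 2 4; -1 2 -1)], sign=-1
⇒ 4πI² = 3000/5929
I = (+1)√(3000/5929/(4π)) = 0.20066192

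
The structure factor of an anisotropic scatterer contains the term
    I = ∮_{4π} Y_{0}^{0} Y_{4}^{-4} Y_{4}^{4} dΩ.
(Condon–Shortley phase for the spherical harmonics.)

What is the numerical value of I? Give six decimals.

0.282095

m-sum 0 ✓  L=8 even ✓  4≤4≤4 ✓
Π(2lᵢ+1) = 1×9×9 = 81
triangle coeff Δ(0,4,4) = 1/9
Σ_t [0,0]: t=0:+1/576 = 1/576
(3j)²=1/9 [(0 4 4; 0 0 0)], sign=+1
Σ_t [0,0]: t=0:+1/40320 = 1/40320
(3j)²=1/9 [(0 4 4; 0 -4 4)], sign=+1
⇒ 4πI² = 1/1
I = (+1)√(1/1/(4π)) = 0.28209479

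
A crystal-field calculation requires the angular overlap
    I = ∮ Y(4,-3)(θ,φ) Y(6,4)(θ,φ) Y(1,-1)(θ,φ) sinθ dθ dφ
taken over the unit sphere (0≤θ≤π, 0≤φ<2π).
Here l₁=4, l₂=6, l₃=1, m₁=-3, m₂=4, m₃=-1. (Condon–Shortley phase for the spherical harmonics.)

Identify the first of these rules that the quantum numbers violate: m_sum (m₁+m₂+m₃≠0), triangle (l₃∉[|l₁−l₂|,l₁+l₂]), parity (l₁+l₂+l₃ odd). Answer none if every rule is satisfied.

Σmᵢ = 0  ✓
l₃∈[|l₁−l₂|,l₁+l₂]=[2,10], have l₃=1  ✗
Σlᵢ = 11 ⇒ odd

triangle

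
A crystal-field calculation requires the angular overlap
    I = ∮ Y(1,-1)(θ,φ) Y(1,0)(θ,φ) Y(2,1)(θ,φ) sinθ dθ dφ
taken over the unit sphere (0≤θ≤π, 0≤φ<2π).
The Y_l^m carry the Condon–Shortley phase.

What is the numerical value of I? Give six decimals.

m-sum 0 ✓  L=4 even ✓  0≤2≤2 ✓
Π(2lᵢ+1) = 3×3×5 = 45
triangle coeff Δ(1,1,2) = 1/30
Σ_t [0,0]: t=0:+1/1 = 1/1
(3j)²=2/15 [(1 1 2; 0 0 0)], sign=+1
Σ_t [0,0]: t=0:+1/2 = 1/2
(3j)²=1/10 [(1 1 2; -1 0 1)], sign=-1
⇒ 4πI² = 3/5
I = (-1)√(3/5/(4π)) = -0.21850969

-0.218510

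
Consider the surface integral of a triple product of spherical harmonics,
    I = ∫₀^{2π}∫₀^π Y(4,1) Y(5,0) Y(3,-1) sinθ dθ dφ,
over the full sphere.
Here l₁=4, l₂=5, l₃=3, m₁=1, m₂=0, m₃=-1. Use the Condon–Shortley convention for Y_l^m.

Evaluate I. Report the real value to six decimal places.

-0.009577

m-sum 0 ✓  L=12 even ✓  1≤3≤9 ✓
Π(2lᵢ+1) = 9×11×7 = 693
triangle coeff Δ(4,5,3) = 1/180180
Σ_t [2,4]: t=2:+1/576 t=3:−1/144 t=4:+1/576 = -1/288
(3j)²=20/1001 [(4 5 3; 0 0 0)], sign=+1
Σ_t [1,3]: t=1:−1/5760 t=2:+1/288 t=3:−1/288 = -1/5760
(3j)²=1/12012 [(4 5 3; 1 0 -1)], sign=-1
⇒ 4πI² = 15/13013
I = (-1)√(15/13013/(4π)) = -0.00957750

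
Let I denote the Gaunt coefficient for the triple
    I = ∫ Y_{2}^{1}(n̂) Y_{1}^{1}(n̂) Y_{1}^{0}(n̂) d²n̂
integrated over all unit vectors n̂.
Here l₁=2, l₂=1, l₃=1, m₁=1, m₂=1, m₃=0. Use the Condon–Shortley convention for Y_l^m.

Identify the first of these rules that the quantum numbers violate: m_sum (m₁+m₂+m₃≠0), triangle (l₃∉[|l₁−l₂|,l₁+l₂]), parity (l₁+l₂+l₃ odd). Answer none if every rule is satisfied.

azimuthal sum: 1 + 1 + 0 = 2  ✗
1 ≤ 1 ≤ 3 (triangle on l)
L = 2 + 1 + 1 = 4 (even)

m_sum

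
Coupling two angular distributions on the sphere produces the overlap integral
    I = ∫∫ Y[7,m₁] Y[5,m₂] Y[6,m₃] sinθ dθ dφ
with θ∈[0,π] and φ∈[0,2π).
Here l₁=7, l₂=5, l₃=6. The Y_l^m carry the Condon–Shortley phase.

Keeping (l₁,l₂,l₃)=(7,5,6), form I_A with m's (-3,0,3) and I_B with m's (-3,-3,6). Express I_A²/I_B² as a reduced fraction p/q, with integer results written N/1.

Same 7,5,6: normalisation and zero-m 3j drop out of the ratio.
A: Δ: 6! 8! 4! / 19! → 1/174594420; sum: t=2:+1/11612160 t=3:−1/725760 t=4:+1/414720 t=5:−1/2073600 = 37/58060800; 3j²(7 5 6; -3 0 3) = Δ·Π!·Σ² = 4107/646646  (sign -1)
B: Δ: 6! 8! 4! / 19! → 1/174594420; sum: t=2:+1/46448640 = 1/46448640; 3j²(7 5 6; -3 -3 6) = Δ·Π!·Σ² = 75/8398  (sign +1)
I_A²/I_B² = (4107/646646)/(75/8398) = 1369/1925

1369/1925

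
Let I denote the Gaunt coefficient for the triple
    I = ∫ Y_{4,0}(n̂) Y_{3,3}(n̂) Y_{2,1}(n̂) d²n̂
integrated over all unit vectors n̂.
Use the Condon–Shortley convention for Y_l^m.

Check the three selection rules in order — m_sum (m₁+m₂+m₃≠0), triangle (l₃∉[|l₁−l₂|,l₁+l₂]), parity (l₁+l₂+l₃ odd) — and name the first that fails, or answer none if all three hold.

m_sum

azimuthal sum: 0 + 3 + 1 = 4  ✗
1 ≤ 2 ≤ 7 (triangle on l)
L = 4 + 3 + 2 = 9 (odd)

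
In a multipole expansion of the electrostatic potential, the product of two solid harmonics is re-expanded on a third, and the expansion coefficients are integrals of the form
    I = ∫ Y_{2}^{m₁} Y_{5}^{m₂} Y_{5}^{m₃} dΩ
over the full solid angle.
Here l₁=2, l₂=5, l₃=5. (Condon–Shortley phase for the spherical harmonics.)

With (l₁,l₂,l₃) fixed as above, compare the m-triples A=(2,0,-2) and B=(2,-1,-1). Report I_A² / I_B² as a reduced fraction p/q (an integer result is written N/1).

Shared (l₁,l₂,l₃)=(2,5,5): N and (l;000)² cancel in I_A²/I_B².
A: Δ = 2!·2!·8!/13! = 1/38610; Racah Σ t=0..0: t=0:+1/2880 = 1/2880; ⇒ 3j(2 5 5; 2 0 -2)² = 14/429, sgn -1
B: Δ = 2!·2!·8!/13! = 1/38610; Racah Σ t=0..0: t=0:+1/2304 = 1/2304; ⇒ 3j(2 5 5; 2 -1 -1)² = 5/143, sgn +1
I_A²/I_B² = (14/429)/(5/143) = 14/15

14/15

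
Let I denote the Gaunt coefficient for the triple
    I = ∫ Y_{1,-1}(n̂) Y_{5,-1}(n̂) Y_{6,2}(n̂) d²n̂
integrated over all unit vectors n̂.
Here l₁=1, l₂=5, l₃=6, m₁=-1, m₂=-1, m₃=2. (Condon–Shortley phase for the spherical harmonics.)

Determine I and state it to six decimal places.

0.216205

m-sum 0 ✓  L=12 even ✓  4≤6≤6 ✓
Π(2lᵢ+1) = 3×11×13 = 429
triangle coeff Δ(1,5,6) = 1/858
Σ_t [0,0]: t=0:+1/14400 = 1/14400
(3j)²=6/143 [(1 5 6; 0 0 0)], sign=+1
Σ_t [0,0]: t=0:+1/34560 = 1/34560
(3j)²=14/429 [(1 5 6; -1 -1 2)], sign=+1
⇒ 4πI² = 84/143
I = (+1)√(84/143/(4π)) = 0.21620548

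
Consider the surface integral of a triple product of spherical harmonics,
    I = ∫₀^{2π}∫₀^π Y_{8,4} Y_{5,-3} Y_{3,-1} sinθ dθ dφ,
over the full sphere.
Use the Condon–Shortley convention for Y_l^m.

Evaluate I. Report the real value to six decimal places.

Rules hold: Σm=0, L=16 even, 3≤3≤13.
N = 17·11·7 = 1309
Δ = 10!·6!·0!/17! = 1/136136
Racah Σ t=5..5: t=5:−1/518400 = -1/518400
⇒ 3j(8 5 3; 0 0 0)² = 56/2431, sgn +1
Racah Σ t=2..2: t=2:+1/3870720 = 1/3870720
⇒ 3j(8 5 3; 4 -3 -1)² = 135/6188, sgn +1
4πI² = N·(3j₀)²·(3jₘ)² = 1890/2873
I = +1·√(0.657849/4π) = 0.22880113

0.228801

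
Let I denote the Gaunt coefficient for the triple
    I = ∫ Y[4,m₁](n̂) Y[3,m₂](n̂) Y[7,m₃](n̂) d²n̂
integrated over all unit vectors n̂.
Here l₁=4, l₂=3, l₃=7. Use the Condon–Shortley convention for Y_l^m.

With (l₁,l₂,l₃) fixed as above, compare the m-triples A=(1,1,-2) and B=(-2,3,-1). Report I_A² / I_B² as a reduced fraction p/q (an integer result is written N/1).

l's match ⇒ only the (l;m) 3-j factors differ between A and B.
A: triangle coeff Δ(4,3,7) = 1/45045; Σ_t [0,0]: t=0:+1/34560 = 1/34560; (3j)²=4/143 [(4 3 7; 1 1 -2)], sign=-1
B: triangle coeff Δ(4,3,7) = 1/45045; Σ_t [0,0]: t=0:+1/1036800 = 1/1036800; (3j)²=4/6435 [(4 3 7; -2 3 -1)], sign=+1
I_A²/I_B² = (4/143)/(4/6435) = 45/1

45/1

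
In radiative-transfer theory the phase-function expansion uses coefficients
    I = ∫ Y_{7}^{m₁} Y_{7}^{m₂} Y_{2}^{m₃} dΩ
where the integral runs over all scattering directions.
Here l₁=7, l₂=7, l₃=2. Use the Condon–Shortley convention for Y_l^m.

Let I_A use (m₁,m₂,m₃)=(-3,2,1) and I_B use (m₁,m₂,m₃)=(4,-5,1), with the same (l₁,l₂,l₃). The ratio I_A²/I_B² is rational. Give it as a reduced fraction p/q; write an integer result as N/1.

Same 7,7,2: normalisation and zero-m 3j drop out of the ratio.
A: Δ: 12! 2! 2! / 17! → 1/185640; sum: t=8:+1/1935360 t=9:−1/4354560 = 1/3483648; 3j²(7 7 2; -3 2 1) = Δ·Π!·Σ² = 125/12376  (sign -1)
B: Δ: 12! 2! 2! / 17! → 1/185640; sum: t=1:−1/79833600 t=2:+1/14515200 = 1/17740800; 3j²(7 7 2; 4 -5 1) = Δ·Π!·Σ² = 729/30940  (sign -1)
I_A²/I_B² = (125/12376)/(729/30940) = 625/1458

625/1458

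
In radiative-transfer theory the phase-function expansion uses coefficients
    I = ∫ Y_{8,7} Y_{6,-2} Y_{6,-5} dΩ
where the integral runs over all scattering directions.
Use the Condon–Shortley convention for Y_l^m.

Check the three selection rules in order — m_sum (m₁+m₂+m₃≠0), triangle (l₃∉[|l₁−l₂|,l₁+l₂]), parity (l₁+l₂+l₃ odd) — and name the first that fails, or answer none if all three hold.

m₁+m₂+m₃ = 7 − 2 − 5 = 0  ✓
triangle: |8−6|=2 ≤ l₃=6 ≤ 8+6=14  ✓
parity: l₁+l₂+l₃ = 20 is even  ✓

none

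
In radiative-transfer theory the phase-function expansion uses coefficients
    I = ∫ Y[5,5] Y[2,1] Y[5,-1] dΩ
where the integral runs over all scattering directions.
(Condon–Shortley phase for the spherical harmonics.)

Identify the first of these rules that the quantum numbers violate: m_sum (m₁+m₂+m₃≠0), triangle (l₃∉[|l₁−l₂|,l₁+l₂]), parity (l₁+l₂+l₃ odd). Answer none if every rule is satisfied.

Σmᵢ = 5  ✗
l₃∈[|l₁−l₂|,l₁+l₂]=[3,7], have l₃=5
Σlᵢ = 12 ⇒ even

m_sum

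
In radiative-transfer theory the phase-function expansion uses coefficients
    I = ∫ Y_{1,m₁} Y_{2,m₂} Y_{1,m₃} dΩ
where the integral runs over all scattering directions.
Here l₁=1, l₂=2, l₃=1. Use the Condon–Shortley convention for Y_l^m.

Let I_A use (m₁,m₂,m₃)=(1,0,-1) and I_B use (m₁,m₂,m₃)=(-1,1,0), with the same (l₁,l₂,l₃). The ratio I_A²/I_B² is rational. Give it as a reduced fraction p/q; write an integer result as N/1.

1/3

Same 1,2,1: normalisation and zero-m 3j drop out of the ratio.
A: Δ: 2! 0! 2! / 5! → 1/30; sum: t=0:+1/4 = 1/4; 3j²(1 2 1; 1 0 -1) = Δ·Π!·Σ² = 1/30  (sign +1)
B: Δ: 2! 0! 2! / 5! → 1/30; sum: t=2:+1/2 = 1/2; 3j²(1 2 1; -1 1 0) = Δ·Π!·Σ² = 1/10  (sign -1)
I_A²/I_B² = (1/30)/(1/10) = 1/3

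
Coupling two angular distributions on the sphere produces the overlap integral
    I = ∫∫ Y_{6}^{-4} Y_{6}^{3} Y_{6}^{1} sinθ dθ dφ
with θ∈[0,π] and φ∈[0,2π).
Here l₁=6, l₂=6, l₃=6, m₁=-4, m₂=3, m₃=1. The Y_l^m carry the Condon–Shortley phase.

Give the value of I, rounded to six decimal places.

Rules hold: Σm=0, L=18 even, 0≤6≤12.
N = 13·13·13 = 2197
Δ = 6!·6!·6!/19! = 1/325909584
Racah Σ t=0..6: t=0:+1/373248000 t=1:−1/1728000 t=2:+1/110592 t=3:−1/46656 t=4:+1/110592 t=5:−1/1728000 t=6:+1/373248000 = -7/1555200
⇒ 3j(6 6 6; 0 0 0)² = 400/46189, sgn -1
Racah Σ t=4..6: t=4:+1/4147200 t=5:−1/691200 t=6:+1/1244160 = -1/2488320
⇒ 3j(6 6 6; -4 3 1)² = 875/184756, sgn +1
4πI² = N·(3j₀)²·(3jₘ)² = 1137500/12623809
I = -1·√(0.0901075/4π) = -0.08467897

-0.084679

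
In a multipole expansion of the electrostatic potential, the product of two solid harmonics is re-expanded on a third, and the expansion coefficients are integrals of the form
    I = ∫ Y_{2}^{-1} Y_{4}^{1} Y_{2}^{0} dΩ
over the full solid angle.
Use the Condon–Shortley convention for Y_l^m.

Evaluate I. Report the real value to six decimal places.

-0.220728

Checks pass: Σm=0; 8 even; l₃=2∈[2,6].
(2·2+1)(2·4+1)(2·2+1) = 225
Δ: 4! 0! 4! / 9! → 1/630
sum: t=2:+1/16 = 1/16
3j²(2 4 2; 0 0 0) = Δ·Π!·Σ² = 2/35  (sign +1)
sum: t=3:−1/24 = -1/24
3j²(2 4 2; -1 1 0) = Δ·Π!·Σ² = 1/21  (sign -1)
combine: 4πI² = 225·2/35·1/21 = 30/49
take √, sign -1: I = -0.22072812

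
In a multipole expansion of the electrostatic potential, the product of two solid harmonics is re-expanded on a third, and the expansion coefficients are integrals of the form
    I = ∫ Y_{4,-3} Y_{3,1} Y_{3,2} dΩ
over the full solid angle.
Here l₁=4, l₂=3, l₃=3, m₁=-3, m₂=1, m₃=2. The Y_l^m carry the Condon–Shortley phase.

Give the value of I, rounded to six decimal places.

-0.095955

Checks pass: Σm=0; 10 even; l₃=3∈[1,7].
(2·4+1)(2·3+1)(2·3+1) = 441
Δ: 4! 4! 2! / 11! → 1/34650
sum: t=1:−1/72 t=2:+1/16 t=3:−1/72 = 5/144
3j²(4 3 3; 0 0 0) = Δ·Π!·Σ² = 2/77  (sign -1)
sum: t=3:−1/144 t=4:+1/288 = -1/288
3j²(4 3 3; -3 1 2) = Δ·Π!·Σ² = 1/99  (sign +1)
combine: 4πI² = 441·2/77·1/99 = 14/121
take √, sign -1: I = -0.09595473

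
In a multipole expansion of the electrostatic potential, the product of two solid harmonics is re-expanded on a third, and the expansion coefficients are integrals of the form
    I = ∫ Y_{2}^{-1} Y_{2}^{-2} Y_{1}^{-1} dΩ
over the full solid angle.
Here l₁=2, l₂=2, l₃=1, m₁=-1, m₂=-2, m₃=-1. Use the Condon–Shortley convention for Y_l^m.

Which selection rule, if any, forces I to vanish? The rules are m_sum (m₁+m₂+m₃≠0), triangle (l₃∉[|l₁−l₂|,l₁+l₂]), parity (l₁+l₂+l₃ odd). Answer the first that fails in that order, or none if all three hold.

Σmᵢ = -4  ✗
l₃∈[|l₁−l₂|,l₁+l₂]=[0,4], have l₃=1
Σlᵢ = 5 ⇒ odd

m_sum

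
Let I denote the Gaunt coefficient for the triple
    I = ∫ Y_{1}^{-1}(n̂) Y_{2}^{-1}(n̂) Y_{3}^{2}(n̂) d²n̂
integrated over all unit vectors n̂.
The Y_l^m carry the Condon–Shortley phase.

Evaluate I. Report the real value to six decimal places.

Checks pass: Σm=0; 6 even; l₃=3∈[1,3].
(2·1+1)(2·2+1)(2·3+1) = 105
Δ: 0! 2! 4! / 7! → 1/105
sum: t=0:+1/4 = 1/4
3j²(1 2 3; 0 0 0) = Δ·Π!·Σ² = 3/35  (sign -1)
sum: t=0:+1/12 = 1/12
3j²(1 2 3; -1 -1 2) = Δ·Π!·Σ² = 2/21  (sign -1)
combine: 4πI² = 105·3/35·2/21 = 6/7
take √, sign +1: I = 0.26116903

0.261169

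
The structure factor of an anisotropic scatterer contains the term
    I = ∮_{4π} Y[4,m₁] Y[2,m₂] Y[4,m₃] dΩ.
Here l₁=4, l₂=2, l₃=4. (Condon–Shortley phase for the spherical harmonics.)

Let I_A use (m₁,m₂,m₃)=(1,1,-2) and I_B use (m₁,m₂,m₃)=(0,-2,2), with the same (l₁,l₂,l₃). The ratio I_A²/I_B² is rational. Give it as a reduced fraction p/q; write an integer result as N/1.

Shared (l₁,l₂,l₃)=(4,2,4): N and (l;000)² cancel in I_A²/I_B².
A: Δ = 2!·6!·2!/11! = 1/13860; Racah Σ t=1..2: t=1:−1/96 t=2:+1/240 = -1/160; ⇒ 3j(4 2 4; 1 1 -2)² = 27/1540, sgn -1
B: Δ = 2!·6!·2!/11! = 1/13860; Racah Σ t=0..0: t=0:+1/192 = 1/192; ⇒ 3j(4 2 4; 0 -2 2)² = 3/77, sgn +1
I_A²/I_B² = (27/1540)/(3/77) = 9/20

9/20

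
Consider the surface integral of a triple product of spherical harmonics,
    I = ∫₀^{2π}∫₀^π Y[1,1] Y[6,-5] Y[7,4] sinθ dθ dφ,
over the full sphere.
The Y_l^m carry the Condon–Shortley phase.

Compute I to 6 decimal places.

m-sum 0 ✓  L=14 even ✓  5≤7≤7 ✓
Π(2lᵢ+1) = 3×13×15 = 585
triangle coeff Δ(1,6,7) = 1/1365
Σ_t [0,0]: t=0:+1/518400 = 1/518400
(3j)²=7/195 [(1 6 7; 0 0 0)], sign=-1
Σ_t [0,0]: t=0:+1/79833600 = 1/79833600
(3j)²=1/455 [(1 6 7; 1 -5 4)], sign=-1
⇒ 4πI² = 3/65
I = (+1)√(3/65/(4π)) = 0.06060368

0.060604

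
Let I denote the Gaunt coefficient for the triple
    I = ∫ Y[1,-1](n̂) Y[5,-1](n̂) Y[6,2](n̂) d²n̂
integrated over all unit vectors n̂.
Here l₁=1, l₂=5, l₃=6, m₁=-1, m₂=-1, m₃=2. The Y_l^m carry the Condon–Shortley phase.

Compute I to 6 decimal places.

0.216205

Checks pass: Σm=0; 12 even; l₃=6∈[4,6].
(2·1+1)(2·5+1)(2·6+1) = 429
Δ: 0! 2! 10! / 13! → 1/858
sum: t=0:+1/14400 = 1/14400
3j²(1 5 6; 0 0 0) = Δ·Π!·Σ² = 6/143  (sign +1)
sum: t=0:+1/34560 = 1/34560
3j²(1 5 6; -1 -1 2) = Δ·Π!·Σ² = 14/429  (sign +1)
combine: 4πI² = 429·6/143·14/429 = 84/143
take √, sign +1: I = 0.21620548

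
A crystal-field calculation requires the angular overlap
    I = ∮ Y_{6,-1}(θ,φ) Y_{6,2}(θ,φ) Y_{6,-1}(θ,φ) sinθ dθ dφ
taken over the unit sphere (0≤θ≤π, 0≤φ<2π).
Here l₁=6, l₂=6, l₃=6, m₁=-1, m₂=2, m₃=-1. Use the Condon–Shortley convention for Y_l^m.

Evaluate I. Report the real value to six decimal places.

0.117335

Rules hold: Σm=0, L=18 even, 0≤6≤12.
N = 13·13·13 = 2197
Δ = 6!·6!·6!/19! = 1/325909584
Racah Σ t=0..6: t=0:+1/373248000 t=1:−1/1728000 t=2:+1/110592 t=3:−1/46656 t=4:+1/110592 t=5:−1/1728000 t=6:+1/373248000 = -7/1555200
⇒ 3j(6 6 6; 0 0 0)² = 400/46189, sgn -1
Racah Σ t=2..6: t=2:+1/4147200 t=3:−1/207360 t=4:+1/82944 t=5:−1/207360 t=6:+1/4147200 = 1/345600
⇒ 3j(6 6 6; -1 2 -1)² = 420/46189, sgn -1
4πI² = N·(3j₀)²·(3jₘ)² = 2184000/12623809
I = +1·√(0.173006/4π) = 0.11733462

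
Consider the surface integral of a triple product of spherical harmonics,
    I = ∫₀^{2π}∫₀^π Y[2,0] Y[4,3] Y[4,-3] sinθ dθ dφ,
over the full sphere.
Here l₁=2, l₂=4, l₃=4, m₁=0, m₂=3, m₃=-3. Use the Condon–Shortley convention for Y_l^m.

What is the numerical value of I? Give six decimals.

0.057344

m-sum 0 ✓  L=10 even ✓  2≤4≤6 ✓
Π(2lᵢ+1) = 5×9×9 = 405
triangle coeff Δ(2,4,4) = 1/13860
Σ_t [0,2]: t=0:+1/192 t=1:−1/36 t=2:+1/192 = -5/288
(3j)²=20/693 [(2 4 4; 0 0 0)], sign=-1
Σ_t [1,2]: t=1:−1/720 t=2:+1/480 = 1/1440
(3j)²=7/1980 [(2 4 4; 0 3 -3)], sign=-1
⇒ 4πI² = 5/121
I = (+1)√(5/121/(4π)) = 0.05734392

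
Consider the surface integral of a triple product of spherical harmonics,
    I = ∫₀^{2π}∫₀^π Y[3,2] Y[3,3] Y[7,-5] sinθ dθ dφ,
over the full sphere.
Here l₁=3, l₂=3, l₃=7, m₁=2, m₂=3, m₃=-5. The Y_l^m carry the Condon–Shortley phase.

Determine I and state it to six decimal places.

triangle: need 0≤l₃≤6, have 7; I=0

0.000000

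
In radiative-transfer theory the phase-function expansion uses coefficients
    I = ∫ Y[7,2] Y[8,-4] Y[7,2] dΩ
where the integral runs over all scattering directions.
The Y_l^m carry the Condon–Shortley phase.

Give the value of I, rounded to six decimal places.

0.112090

m-sum 0 ✓  L=22 even ✓  1≤7≤15 ✓
Π(2lᵢ+1) = 15×17×15 = 3825
triangle coeff Δ(7,8,7) = 1/22086194130
Σ_t [1,7]: t=1:−1/18289152000 t=2:+1/248832000 t=3:−1/24883200 t=4:+1/11943936 t=5:−1/24883200 t=6:+1/248832000 t=7:−1/18289152000 = 11/975421440
(3j)²=1750/289731 [(7 8 7; 0 0 0)], sign=-1
Σ_t [0,4]: t=0:+1/2786918400 t=1:−1/174182400 t=2:+1/74649600 t=3:−1/174182400 t=4:+1/2786918400 = 11/4180377600
(3j)²=660/96577 [(7 8 7; 2 -4 2)], sign=-1
⇒ 4πI² = 86625000/548653937
I = (+1)√(86625000/548653937/(4π)) = 0.11209015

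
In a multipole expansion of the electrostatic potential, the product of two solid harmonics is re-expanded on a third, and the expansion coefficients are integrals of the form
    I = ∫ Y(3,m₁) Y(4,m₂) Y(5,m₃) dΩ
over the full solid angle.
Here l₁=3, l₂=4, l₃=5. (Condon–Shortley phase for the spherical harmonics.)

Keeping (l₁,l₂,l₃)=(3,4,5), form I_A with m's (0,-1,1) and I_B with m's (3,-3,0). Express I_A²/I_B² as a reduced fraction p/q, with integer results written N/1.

Same 3,4,5: normalisation and zero-m 3j drop out of the ratio.
A: Δ: 2! 4! 6! / 13! → 1/180180; sum: t=0:+1/432 t=1:−1/192 t=2:+1/1440 = -19/8640; 3j²(3 4 5; 0 -1 1) = Δ·Π!·Σ² = 361/30030  (sign -1)
B: Δ: 2! 4! 6! / 13! → 1/180180; sum: t=0:+1/5760 = 1/5760; 3j²(3 4 5; 3 -3 0) = Δ·Π!·Σ² = 5/572  (sign -1)
I_A²/I_B² = (361/30030)/(5/572) = 722/525

722/525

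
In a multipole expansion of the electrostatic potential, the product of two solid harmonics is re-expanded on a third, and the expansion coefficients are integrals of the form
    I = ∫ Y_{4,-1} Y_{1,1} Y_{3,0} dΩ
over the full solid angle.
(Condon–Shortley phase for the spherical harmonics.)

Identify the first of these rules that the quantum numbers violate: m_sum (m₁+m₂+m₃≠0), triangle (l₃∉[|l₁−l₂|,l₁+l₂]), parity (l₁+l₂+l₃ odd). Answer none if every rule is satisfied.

Σmᵢ = 0  ✓
l₃∈[|l₁−l₂|,l₁+l₂]=[3,5], have l₃=3  ✓
Σlᵢ = 8 ⇒ even  ✓

none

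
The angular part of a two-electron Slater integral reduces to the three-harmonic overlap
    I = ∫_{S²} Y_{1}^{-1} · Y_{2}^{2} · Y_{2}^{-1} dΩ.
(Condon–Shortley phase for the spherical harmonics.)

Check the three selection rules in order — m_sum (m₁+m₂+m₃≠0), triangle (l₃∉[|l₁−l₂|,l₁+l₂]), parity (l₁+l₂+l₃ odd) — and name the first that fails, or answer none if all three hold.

parity

m₁+m₂+m₃ = -1 + 2 − 1 = 0  ✓
triangle: |1−2|=1 ≤ l₃=2 ≤ 1+2=3  ✓
parity: l₁+l₂+l₃ = 5 is odd  ✗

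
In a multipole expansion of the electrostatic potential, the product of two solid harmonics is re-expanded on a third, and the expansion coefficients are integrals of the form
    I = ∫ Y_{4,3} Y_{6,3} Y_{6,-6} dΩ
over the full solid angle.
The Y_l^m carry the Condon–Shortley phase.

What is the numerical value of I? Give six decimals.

m-sum 0 ✓  L=16 even ✓  2≤6≤10 ✓
Π(2lᵢ+1) = 9×13×13 = 1521
triangle coeff Δ(4,6,6) = 1/15315300
Σ_t [0,4]: t=0:+1/829440 t=1:−1/25920 t=2:+1/9216 t=3:−1/25920 t=4:+1/829440 = 7/207360
(3j)²=28/2431 [(4 6 6; 0 0 0)], sign=+1
Σ_t [1,1]: t=1:−1/5806080 = -1/5806080
(3j)²=9/884 [(4 6 6; 3 3 -6)], sign=-1
⇒ 4πI² = 567/3179
I = (-1)√(567/3179/(4π)) = -0.11913554

-0.119136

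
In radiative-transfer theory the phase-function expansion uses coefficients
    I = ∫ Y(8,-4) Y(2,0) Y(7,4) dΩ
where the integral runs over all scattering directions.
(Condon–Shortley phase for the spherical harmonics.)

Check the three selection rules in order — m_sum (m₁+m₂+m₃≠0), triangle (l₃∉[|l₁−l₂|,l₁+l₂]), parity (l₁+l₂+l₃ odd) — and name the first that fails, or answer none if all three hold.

parity

m₁+m₂+m₃ = -4 + 0 + 4 = 0  ✓
triangle: |8−2|=6 ≤ l₃=7 ≤ 8+2=10  ✓
parity: l₁+l₂+l₃ = 17 is odd  ✗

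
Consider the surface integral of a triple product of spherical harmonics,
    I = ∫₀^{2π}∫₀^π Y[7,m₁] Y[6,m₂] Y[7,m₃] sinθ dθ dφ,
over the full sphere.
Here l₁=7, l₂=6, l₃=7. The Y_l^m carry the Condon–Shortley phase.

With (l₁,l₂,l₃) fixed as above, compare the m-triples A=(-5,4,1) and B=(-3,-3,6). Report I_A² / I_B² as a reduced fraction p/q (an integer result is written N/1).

Shared (l₁,l₂,l₃)=(7,6,7): N and (l;000)² cancel in I_A²/I_B².
A: Δ = 6!·8!·6!/21! = 1/2444321880; Racah Σ t=4..6: t=4:+1/1393459200 t=5:−1/72576000 t=6:+1/49766400 = 7/995328000; ⇒ 3j(7 6 7; -5 4 1)² = 343/83980, sgn +1
B: Δ = 6!·8!·6!/21! = 1/2444321880; Racah Σ t=2..3: t=2:+1/232243200 t=3:−1/130636800 = -1/298598400; ⇒ 3j(7 6 7; -3 -3 6)² = 7/1292, sgn +1
I_A²/I_B² = (343/83980)/(7/1292) = 49/65

49/65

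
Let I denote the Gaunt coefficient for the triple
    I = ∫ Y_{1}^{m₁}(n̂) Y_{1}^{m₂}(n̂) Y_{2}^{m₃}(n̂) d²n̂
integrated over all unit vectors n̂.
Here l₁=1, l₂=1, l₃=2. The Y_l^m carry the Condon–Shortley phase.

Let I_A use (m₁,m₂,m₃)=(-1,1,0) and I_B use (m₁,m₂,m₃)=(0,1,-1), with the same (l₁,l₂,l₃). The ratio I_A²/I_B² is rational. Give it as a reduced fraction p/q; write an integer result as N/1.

1/3

Shared (l₁,l₂,l₃)=(1,1,2): N and (l;000)² cancel in I_A²/I_B².
A: Δ = 0!·2!·2!/5! = 1/30; Racah Σ t=0..0: t=0:+1/4 = 1/4; ⇒ 3j(1 1 2; -1 1 0)² = 1/30, sgn +1
B: Δ = 0!·2!·2!/5! = 1/30; Racah Σ t=0..0: t=0:+1/2 = 1/2; ⇒ 3j(1 1 2; 0 1 -1)² = 1/10, sgn -1
I_A²/I_B² = (1/30)/(1/10) = 1/3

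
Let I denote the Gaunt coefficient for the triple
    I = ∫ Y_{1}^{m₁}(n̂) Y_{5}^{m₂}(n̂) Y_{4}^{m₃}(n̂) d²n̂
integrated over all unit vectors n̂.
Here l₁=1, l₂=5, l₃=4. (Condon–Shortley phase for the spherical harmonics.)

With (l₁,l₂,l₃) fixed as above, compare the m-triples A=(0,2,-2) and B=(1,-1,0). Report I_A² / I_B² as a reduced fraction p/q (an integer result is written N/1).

Shared (l₁,l₂,l₃)=(1,5,4): N and (l;000)² cancel in I_A²/I_B².
A: Δ = 2!·0!·8!/11! = 1/495; Racah Σ t=1..1: t=1:−1/1440 = -1/1440; ⇒ 3j(1 5 4; 0 2 -2)² = 7/165, sgn -1
B: Δ = 2!·0!·8!/11! = 1/495; Racah Σ t=0..0: t=0:+1/1152 = 1/1152; ⇒ 3j(1 5 4; 1 -1 0)² = 1/33, sgn +1
I_A²/I_B² = (7/165)/(1/33) = 7/5

7/5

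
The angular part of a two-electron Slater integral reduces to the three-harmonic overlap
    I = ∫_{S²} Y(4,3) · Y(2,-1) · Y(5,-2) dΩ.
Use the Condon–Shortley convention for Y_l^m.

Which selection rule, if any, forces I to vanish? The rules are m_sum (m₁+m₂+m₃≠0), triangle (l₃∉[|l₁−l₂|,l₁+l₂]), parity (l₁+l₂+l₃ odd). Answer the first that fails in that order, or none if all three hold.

parity

azimuthal sum: 3 − 1 − 2 = 0  ✓
2 ≤ 5 ≤ 6 (triangle on l)  ✓
L = 4 + 2 + 5 = 11 (odd)  ✗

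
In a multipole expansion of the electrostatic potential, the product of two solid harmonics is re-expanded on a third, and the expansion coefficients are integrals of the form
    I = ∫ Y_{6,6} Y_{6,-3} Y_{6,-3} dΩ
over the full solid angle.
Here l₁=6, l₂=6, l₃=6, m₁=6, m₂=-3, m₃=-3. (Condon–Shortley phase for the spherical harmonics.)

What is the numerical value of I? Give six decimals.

0.174035

Checks pass: Σm=0; 18 even; l₃=6∈[0,12].
(2·6+1)(2·6+1)(2·6+1) = 2197
Δ: 6! 6! 6! / 19! → 1/325909584
sum: t=0:+1/373248000 t=1:−1/1728000 t=2:+1/110592 t=3:−1/46656 t=4:+1/110592 t=5:−1/1728000 t=6:+1/373248000 = -7/1555200
3j²(6 6 6; 0 0 0) = Δ·Π!·Σ² = 400/46189  (sign -1)
sum: t=0:+1/18662400 = 1/18662400
3j²(6 6 6; 6 -3 -3) = Δ·Π!·Σ² = 84/4199  (sign -1)
combine: 4πI² = 2197·400/46189·84/4199 = 436800/1147619
take √, sign +1: I = 0.17403537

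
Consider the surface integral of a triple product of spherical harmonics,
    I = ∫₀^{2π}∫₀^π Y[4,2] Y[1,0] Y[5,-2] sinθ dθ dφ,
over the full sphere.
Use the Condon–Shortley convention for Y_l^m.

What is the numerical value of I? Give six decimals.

0.225034

Rules hold: Σm=0, L=10 even, 3≤5≤5.
N = 9·3·11 = 297
Δ = 0!·8!·2!/11! = 1/495
Racah Σ t=0..0: t=0:+1/576 = 1/576
⇒ 3j(4 1 5; 0 0 0)² = 5/99, sgn -1
Racah Σ t=0..0: t=0:+1/1440 = 1/1440
⇒ 3j(4 1 5; 2 0 -2)² = 7/165, sgn -1
4πI² = N·(3j₀)²·(3jₘ)² = 7/11
I = +1·√(0.636364/4π) = 0.22503380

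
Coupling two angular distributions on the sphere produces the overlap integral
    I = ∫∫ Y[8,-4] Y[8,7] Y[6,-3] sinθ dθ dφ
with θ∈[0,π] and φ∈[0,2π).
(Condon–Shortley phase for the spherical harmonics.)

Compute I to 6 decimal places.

m-sum 0 ✓  L=22 even ✓  0≤6≤16 ✓
Π(2lᵢ+1) = 17×17×13 = 3757
triangle coeff Δ(8,8,6) = 1/13742520792
Σ_t [2,8]: t=2:+1/41803776000 t=3:−1/435456000 t=4:+1/39813120 t=5:−1/18662400 t=6:+1/39813120 t=7:−1/435456000 t=8:+1/41803776000 = -11/1393459200
(3j)²=600/96577 [(8 8 6; 0 0 0)], sign=-1
Σ_t [9,10]: t=9:−1/9405849600 t=10:+1/20901888000 = -11/188116992000
(3j)²=121/14858 [(8 8 6; -4 7 -3)], sign=+1
⇒ 4πI² = 36300/190969
I = (-1)√(36300/190969/(4π)) = -0.12298919

-0.122989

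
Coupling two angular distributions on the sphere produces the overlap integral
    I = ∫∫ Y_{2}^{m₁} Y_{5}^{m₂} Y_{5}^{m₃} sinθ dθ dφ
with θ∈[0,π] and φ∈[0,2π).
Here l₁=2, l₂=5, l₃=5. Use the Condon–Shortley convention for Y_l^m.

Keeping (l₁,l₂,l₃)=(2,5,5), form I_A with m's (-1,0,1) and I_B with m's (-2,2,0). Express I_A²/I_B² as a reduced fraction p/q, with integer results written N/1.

Same 2,5,5: normalisation and zero-m 3j drop out of the ratio.
A: Δ: 2! 2! 8! / 13! → 1/38610; sum: t=1:−1/1152 t=2:+1/1440 = -1/5760; 3j²(2 5 5; -1 0 1) = Δ·Π!·Σ² = 1/858  (sign -1)
B: Δ: 2! 2! 8! / 13! → 1/38610; sum: t=2:+1/2880 = 1/2880; 3j²(2 5 5; -2 2 0) = Δ·Π!·Σ² = 14/429  (sign -1)
I_A²/I_B² = (1/858)/(14/429) = 1/28

1/28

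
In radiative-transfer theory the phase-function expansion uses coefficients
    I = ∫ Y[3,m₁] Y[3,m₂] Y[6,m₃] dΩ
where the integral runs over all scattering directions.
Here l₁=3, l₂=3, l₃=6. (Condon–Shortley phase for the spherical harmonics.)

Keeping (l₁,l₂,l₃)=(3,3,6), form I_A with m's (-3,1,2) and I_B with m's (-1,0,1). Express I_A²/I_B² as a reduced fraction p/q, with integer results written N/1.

Shared (l₁,l₂,l₃)=(3,3,6): N and (l;000)² cancel in I_A²/I_B².
A: Δ = 0!·6!·6!/13! = 1/12012; Racah Σ t=0..0: t=0:+1/34560 = 1/34560; ⇒ 3j(3 3 6; -3 1 2)² = 1/429, sgn +1
B: Δ = 0!·6!·6!/13! = 1/12012; Racah Σ t=0..0: t=0:+1/1728 = 1/1728; ⇒ 3j(3 3 6; -1 0 1)² = 25/858, sgn -1
I_A²/I_B² = (1/429)/(25/858) = 2/25

2/25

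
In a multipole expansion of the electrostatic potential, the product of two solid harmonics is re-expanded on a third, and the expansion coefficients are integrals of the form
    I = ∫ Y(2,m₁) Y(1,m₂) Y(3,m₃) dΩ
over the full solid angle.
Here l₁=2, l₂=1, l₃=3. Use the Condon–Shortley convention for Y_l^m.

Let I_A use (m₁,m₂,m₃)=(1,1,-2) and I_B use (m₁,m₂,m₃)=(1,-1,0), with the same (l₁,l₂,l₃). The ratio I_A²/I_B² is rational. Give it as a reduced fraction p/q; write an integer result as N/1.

10/3

Shared (l₁,l₂,l₃)=(2,1,3): N and (l;000)² cancel in I_A²/I_B².
A: Δ = 0!·4!·2!/7! = 1/105; Racah Σ t=0..0: t=0:+1/12 = 1/12; ⇒ 3j(2 1 3; 1 1 -2)² = 2/21, sgn -1
B: Δ = 0!·4!·2!/7! = 1/105; Racah Σ t=0..0: t=0:+1/12 = 1/12; ⇒ 3j(2 1 3; 1 -1 0)² = 1/35, sgn -1
I_A²/I_B² = (2/21)/(1/35) = 10/3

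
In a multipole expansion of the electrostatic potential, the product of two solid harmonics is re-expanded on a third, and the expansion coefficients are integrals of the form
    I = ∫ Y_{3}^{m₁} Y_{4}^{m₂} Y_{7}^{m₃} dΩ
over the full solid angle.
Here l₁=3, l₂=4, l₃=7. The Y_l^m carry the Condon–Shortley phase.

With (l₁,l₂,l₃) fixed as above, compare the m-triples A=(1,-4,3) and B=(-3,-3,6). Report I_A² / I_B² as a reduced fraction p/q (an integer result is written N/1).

15/572

Shared (l₁,l₂,l₃)=(3,4,7): N and (l;000)² cancel in I_A²/I_B².
A: Δ = 0!·6!·8!/15! = 1/45045; Racah Σ t=0..0: t=0:+1/1935360 = 1/1935360; ⇒ 3j(3 4 7; 1 -4 3)² = 1/1001, sgn +1
B: Δ = 0!·6!·8!/15! = 1/45045; Racah Σ t=0..0: t=0:+1/3628800 = 1/3628800; ⇒ 3j(3 4 7; -3 -3 6)² = 4/105, sgn -1
I_A²/I_B² = (1/1001)/(4/105) = 15/572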